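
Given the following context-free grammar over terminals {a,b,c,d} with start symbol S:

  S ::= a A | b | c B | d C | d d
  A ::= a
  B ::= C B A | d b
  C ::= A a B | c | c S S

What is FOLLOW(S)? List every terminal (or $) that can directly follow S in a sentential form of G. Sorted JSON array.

FIRST iteration:
pass 1:
  A via A→a: +{a}
  B via B→d b: +{d}
  C via C→A a B: +{a}
  C via C→c: +{c}
  S via S→a A: +{a}
  S via S→b: +{b}
  S via S→c B: +{c}
  S via S→d C: +{d}
  S: {a,b,c,d}  A: {a}  B: {d}  C: {a,c}
pass 2:
  B via B→C B A: +{a,c}
  S: {a,b,c,d}  A: {a}  B: {a,c,d}  C: {a,c}
pass 3: (stable)
  S: {a,b,c,d}  A: {a}  B: {a,c,d}  C: {a,c}

Compute FOLLOW by fixpoint:
initialize: $ ∈ FOLLOW(S)
round 1:
  B→C B A: FOLLOW(C) ⊇ FIRST(B) = {a,c,d}; new: +{a,c,d}
  B→C B A: FOLLOW(B) ⊇ FIRST(A) = {a}; new: +{a}
  B→C B A: FOLLOW(A) ⊇ FOLLOW(B) ⊇ {a}; new: +{a}
  C→A a B: FOLLOW(B) ⊇ FOLLOW(C) ⊇ {a,c,d}; new: +{c,d}
  C→c S S: FOLLOW(S) ⊇ FIRST(S) = {a,b,c,d}; new: +{a,b,c,d}
  S→a A: FOLLOW(A) ⊇ FOLLOW(S) ⊇ {$,a,b,c,d}; new: +{$,b,c,d}
  S→c B: FOLLOW(B) ⊇ FOLLOW(S) ⊇ {$,a,b,c,d}; new: +{$,b}
  S→d C: FOLLOW(C) ⊇ FOLLOW(S) ⊇ {$,a,b,c,d}; new: +{$,b}
  FOLLOW[S]={$,a,b,c,d}  FOLLOW[A]={$,a,b,c,d}  FOLLOW[B]={$,a,b,c,d}  FOLLOW[C]={$,a,b,c,d}
round 2: (stable)
  FOLLOW[S]={$,a,b,c,d}  FOLLOW[A]={$,a,b,c,d}  FOLLOW[B]={$,a,b,c,d}  FOLLOW[C]={$,a,b,c,d}

FOLLOW(S) = ["$", "a", "b", "c", "d"]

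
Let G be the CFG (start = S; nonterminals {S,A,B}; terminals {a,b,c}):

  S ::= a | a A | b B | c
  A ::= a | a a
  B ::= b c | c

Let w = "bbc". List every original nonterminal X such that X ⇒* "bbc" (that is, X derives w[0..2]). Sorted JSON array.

Convert to CNF:
  S -> T0 A | T1 B | a | c
  A -> T0 T0 | a
  B -> T1 T2 | c
  T0 -> a
  T1 -> b
  T2 -> c

CYK table (by increasing span) — only the sub-triangle for w[0..2]:
  cell(0,0) b: {T1}  orig:{}
  cell(1,1) b: {T1}  orig:{}
  cell(2,2) c: {B,S,T2}  orig:{B,S}
  cell(0,1) bb: ∅
  cell(1,2) bc: {B,S}
  cell(0,2) bbc: {S}

Original NTs in T[0,2] deriving "bbc": ["S"]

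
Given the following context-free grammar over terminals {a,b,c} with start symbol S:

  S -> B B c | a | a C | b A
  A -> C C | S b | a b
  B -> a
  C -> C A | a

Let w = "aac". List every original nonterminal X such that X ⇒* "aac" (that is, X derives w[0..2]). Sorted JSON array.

Convert to CNF:
  S -> B X3 | T0 A | T1 C | a
  A -> C C | S T0 | T1 T0
  B -> a
  C -> C A | a
  T0 -> b
  T1 -> a
  T2 -> c
  X3 -> B T2

CYK fill, restricted to cells inside w[0..2]:
  cell(0,0) a: {B,C,S,T1}  orig:{B,C,S}
  cell(1,1) a: {B,C,S,T1}  orig:{B,C,S}
  cell(2,2) c: {T2}  orig:{}
  cell(0,1) aa: {A,S}
  cell(1,2) ac: {X3}  orig:{}
  cell(0,2) aac: {S}

Original NTs in T[0,2] deriving "aac": ["S"]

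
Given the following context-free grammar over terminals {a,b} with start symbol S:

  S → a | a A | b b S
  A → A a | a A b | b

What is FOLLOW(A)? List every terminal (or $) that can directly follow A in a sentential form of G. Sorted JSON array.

Compute FIRST by fixpoint:
round 1:
  A via A→a A b: +{a}
  A via A→b: +{b}
  S via S→a: +{a}
  S via S→b b S: +{b}
  S: {a,b}  A: {a,b}
round 2: — fixpoint
  S: {a,b}  A: {a,b}

FOLLOW sets:
FOLLOW(S) := {$}
iter 1:
  A→A a: FOLLOW(A) ⊇ FIRST(a) = {a}; new: +{a}
  A→a A b: FOLLOW(A) ⊇ FIRST(b) = {b}; new: +{b}
  S→a A: FOLLOW(A) ⊇ FOLLOW(S) ⊇ {$}; new: +{$}
  FOLLOW[S]={$}  FOLLOW[A]={$,a,b}
iter 2: — fixpoint
  FOLLOW[S]={$}  FOLLOW[A]={$,a,b}

FOLLOW(A) = ["$", "a", "b"]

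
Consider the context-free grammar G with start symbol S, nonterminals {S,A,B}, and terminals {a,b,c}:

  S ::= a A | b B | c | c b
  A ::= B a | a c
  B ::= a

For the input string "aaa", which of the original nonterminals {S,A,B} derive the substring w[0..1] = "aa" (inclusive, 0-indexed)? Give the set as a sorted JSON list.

CNF form of G:
  S -> T0 A | T1 T2 | T2 B | c
  A -> B T0 | T0 T1
  B -> a
  T0 -> a
  T1 -> c
  T2 -> b

Fill CYK table bottom-up, restricted to cells inside w[0..1]:
  [0..0]={B,T0}  "a"  orig:{B}
  [1..1]={B,T0}  "a"  orig:{B}
  [0..1]={A}  "aa"

Original NTs in T[0,1] deriving "aa": ["A"]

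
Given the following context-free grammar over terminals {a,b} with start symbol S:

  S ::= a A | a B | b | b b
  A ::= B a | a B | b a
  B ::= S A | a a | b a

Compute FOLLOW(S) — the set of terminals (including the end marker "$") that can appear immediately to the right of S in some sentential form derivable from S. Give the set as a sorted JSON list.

Compute FIRST by fixpoint:
[1]
  A via A→a B: +{a}
  A via A→b a: +{b}
  B via B→a a: +{a}
  B via B→b a: +{b}
  S via S→a A: +{a}
  S via S→b: +{b}
  S: {a,b}  A: {a,b}  B: {a,b}
[2] (stable)
  S: {a,b}  A: {a,b}  B: {a,b}

Compute FOLLOW by fixpoint:
seed FOLLOW(S) with $
iter 1:
  A→B a: FOLLOW(B) ⊇ FIRST(a) = {a}; new: +{a}
  B→S A: FOLLOW(S) ⊇ FIRST(A) = {a,b}; new: +{a,b}
  B→S A: FOLLOW(A) ⊇ FOLLOW(B) ⊇ {a}; new: +{a}
  S→a A: FOLLOW(A) ⊇ FOLLOW(S) ⊇ {$,a,b}; new: +{$,b}
  S→a B: FOLLOW(B) ⊇ FOLLOW(S) ⊇ {$,a,b}; new: +{$,b}
  S: {$,a,b}  A: {$,a,b}  B: {$,a,b}
iter 2: — fixpoint
  S: {$,a,b}  A: {$,a,b}  B: {$,a,b}

FOLLOW(S) = ["$", "a", "b"]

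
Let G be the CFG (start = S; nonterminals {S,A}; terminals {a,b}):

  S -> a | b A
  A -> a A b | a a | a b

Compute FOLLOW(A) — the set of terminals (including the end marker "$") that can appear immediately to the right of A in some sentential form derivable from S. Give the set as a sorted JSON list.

FIRST sets, iterate to fixpoint:
[1]
  A via A→a A b: +{a}
  S via S→a: +{a}
  S via S→b A: +{b}
  S: {a,b}  A: {a}
[2] done
  S: {a,b}  A: {a}

FOLLOW sets:
FOLLOW(S) := {$}
[1]
  A→a A b: FOLLOW(A) ⊇ FIRST(b) = {b}; new: +{b}
  S→b A: FOLLOW(A) ⊇ FOLLOW(S) ⊇ {$}; new: +{$}
  FOLLOW[S]={$}  FOLLOW[A]={$,b}
[2] — fixpoint
  FOLLOW[S]={$}  FOLLOW[A]={$,b}

FOLLOW(A) = ["$", "b"]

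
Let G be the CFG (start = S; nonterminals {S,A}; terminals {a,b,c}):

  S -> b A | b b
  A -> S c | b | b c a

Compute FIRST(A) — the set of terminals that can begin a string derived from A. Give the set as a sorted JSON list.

FIRST iteration:
round 1:
  A via A→b: +{b}
  S via S→b A: +{b}
  FIRST[S]={b}  FIRST[A]={b}
round 2: — fixpoint
  FIRST[S]={b}  FIRST[A]={b}

FIRST(A) = ["b"]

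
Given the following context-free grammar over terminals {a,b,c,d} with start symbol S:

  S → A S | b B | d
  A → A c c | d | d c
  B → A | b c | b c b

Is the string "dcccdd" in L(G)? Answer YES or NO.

CNF form of G:
  S -> A S | T2 B | d
  A -> A X3 | T1 T0 | d
  B -> A X4 | T1 T0 | T2 T0 | T2 X5 | d
  T0 -> c
  T1 -> d
  T2 -> b
  X3 -> T0 T0
  X4 -> T0 T0
  X5 -> T0 T2

CYK table (by increasing span):
  [0..0]={A,B,S,T1}  "d"  orig:{A,B,S}
  [1..1]={T0}  "c"  orig:{}
  [2..2]={T0}  "c"  orig:{}
  [3..3]={T0}  "c"  orig:{}
  [4..4]={A,B,S,T1}  "d"  orig:{A,B,S}
  [5..5]={A,B,S,T1}  "d"  orig:{A,B,S}
  [0..1]={A,B}  "dc"
  [1..2]={X3,X4}  "cc"  orig:{}
  [2..3]={X3,X4}  "cc"  orig:{}
  [3..4]=∅  "cd"
  [4..5]={S}  "dd"
  [0..2]={A,B}  "dcc"
  [1..3]=∅  "ccc"
  [2..4]=∅  "ccd"
  [3..5]=∅  "cdd"
  [0..3]={A,B}  "dccc"
  [1..4]=∅  "cccd"
  [2..5]=∅  "ccdd"
  [0..4]={S}  "dcccd"
  [1..5]=∅  "cccdd"
  [0..5]={S}  "dcccdd"

S ∈ T[0,5] ⇒ YES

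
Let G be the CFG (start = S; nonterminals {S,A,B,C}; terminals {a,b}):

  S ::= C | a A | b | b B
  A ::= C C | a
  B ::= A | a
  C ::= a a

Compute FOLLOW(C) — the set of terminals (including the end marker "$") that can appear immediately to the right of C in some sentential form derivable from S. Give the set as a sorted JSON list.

FIRST iteration:
[1]
  A via A→a: +{a}
  B via B→A: +{a}
  C via C→a a: +{a}
  S via S→C: +{a}
  S via S→b: +{b}
  FIRST[S]={a,b}  FIRST[A]={a}  FIRST[B]={a}  FIRST[C]={a}
[2] (stable)
  FIRST[S]={a,b}  FIRST[A]={a}  FIRST[B]={a}  FIRST[C]={a}

FOLLOW iteration:
seed FOLLOW(S) with $
pass 1:
  A→C C: FOLLOW(C) ⊇ FIRST(C) = {a}; new: +{a}
  S→C: FOLLOW(C) ⊇ FOLLOW(S) ⊇ {$}; new: +{$}
  S→a A: FOLLOW(A) ⊇ FOLLOW(S) ⊇ {$}; new: +{$}
  S→b B: FOLLOW(B) ⊇ FOLLOW(S) ⊇ {$}; new: +{$}
  FOLLOW[S]={$}  FOLLOW[A]={$}  FOLLOW[B]={$}  FOLLOW[C]={$,a}
pass 2: — fixpoint
  FOLLOW[S]={$}  FOLLOW[A]={$}  FOLLOW[B]={$}  FOLLOW[C]={$,a}

FOLLOW(C) = ["$", "a"]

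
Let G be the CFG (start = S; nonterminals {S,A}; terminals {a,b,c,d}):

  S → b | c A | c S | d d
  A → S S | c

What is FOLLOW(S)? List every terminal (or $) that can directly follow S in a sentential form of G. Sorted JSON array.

Compute FIRST by fixpoint:
pass 1:
  A via A→c: +{c}
  S via S→b: +{b}
  S via S→c A: +{c}
  S via S→d d: +{d}
  S: {b,c,d}  A: {c}
pass 2:
  A via A→S S: +{b,d}
  S: {b,c,d}  A: {b,c,d}
pass 3: (stable)
  S: {b,c,d}  A: {b,c,d}

Compute FOLLOW by fixpoint:
initialize: $ ∈ FOLLOW(S)
[1]
  A→S S: FOLLOW(S) ⊇ FIRST(S) = {b,c,d}; new: +{b,c,d}
  S→c A: FOLLOW(A) ⊇ FOLLOW(S) ⊇ {$,b,c,d}; new: +{$,b,c,d}
  FOLLOW[S]={$,b,c,d}  FOLLOW[A]={$,b,c,d}
[2] — fixpoint
  FOLLOW[S]={$,b,c,d}  FOLLOW[A]={$,b,c,d}

FOLLOW(S) = ["$", "b", "c", "d"]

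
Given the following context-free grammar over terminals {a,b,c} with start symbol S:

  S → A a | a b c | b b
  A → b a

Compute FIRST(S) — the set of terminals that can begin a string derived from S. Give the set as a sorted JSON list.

FIRST iteration:
[1]
  A via A→b a: +{b}
  S via S→A a: +{b}
  S via S→a b c: +{a}
  FIRST[S]={a,b}  FIRST[A]={b}
[2] done
  FIRST[S]={a,b}  FIRST[A]={b}

FIRST(S) = ["a", "b"]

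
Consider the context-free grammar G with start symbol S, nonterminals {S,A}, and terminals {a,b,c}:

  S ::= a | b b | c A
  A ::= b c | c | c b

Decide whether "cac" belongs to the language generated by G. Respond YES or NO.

CNF form of G:
  S -> T0 T0 | T1 A | a
  A -> T0 T1 | T1 T0 | c
  T0 -> b
  T1 -> c

CYK fill:
  cell(0,0) c: {A,T1}  orig:{A}
  cell(1,1) a: {S}
  cell(2,2) c: {A,T1}  orig:{A}
  cell(0,1) ca: ∅
  cell(1,2) ac: ∅
  cell(0,2) cac: ∅

S ∉ T[0,2] ⇒ NO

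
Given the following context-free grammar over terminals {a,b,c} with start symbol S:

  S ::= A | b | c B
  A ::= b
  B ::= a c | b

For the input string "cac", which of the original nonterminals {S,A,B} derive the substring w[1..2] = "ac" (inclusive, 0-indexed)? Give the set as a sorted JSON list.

CNF form of G:
  S -> T1 B | b
  A -> b
  B -> T0 T1 | b
  T0 -> a
  T1 -> c

CYK table (by increasing span), restricted to cells inside w[1..2]:
  [1..1]={T0}  "a"  orig:{}
  [2..2]={T1}  "c"  orig:{}
  [1..2]={B}  "ac"

Original NTs in T[1,2] deriving "ac": ["B"]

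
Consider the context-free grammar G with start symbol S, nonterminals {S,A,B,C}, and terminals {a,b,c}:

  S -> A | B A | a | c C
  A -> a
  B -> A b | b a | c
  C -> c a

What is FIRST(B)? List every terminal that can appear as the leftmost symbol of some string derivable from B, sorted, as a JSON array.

Compute FIRST by fixpoint:
[1]
  A via A→a: +{a}
  B via B→A b: +{a}
  B via B→b a: +{b}
  B via B→c: +{c}
  C via C→c a: +{c}
  S via S→A: +{a}
  S via S→B A: +{b,c}
  FIRST[S]={a,b,c}  FIRST[A]={a}  FIRST[B]={a,b,c}  FIRST[C]={c}
[2] (no change)
  FIRST[S]={a,b,c}  FIRST[A]={a}  FIRST[B]={a,b,c}  FIRST[C]={c}

FIRST(B) = ["a", "b", "c"]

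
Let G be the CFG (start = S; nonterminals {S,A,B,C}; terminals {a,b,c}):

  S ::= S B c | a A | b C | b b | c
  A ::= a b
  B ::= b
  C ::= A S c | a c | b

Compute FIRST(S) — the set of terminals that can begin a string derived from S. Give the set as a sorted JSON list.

Compute FIRST by fixpoint:
round 1:
  A via A→a b: +{a}
  B via B→b: +{b}
  C via C→A S c: +{a}
  C via C→b: +{b}
  S via S→a A: +{a}
  S via S→b C: +{b}
  S via S→c: +{c}
  FIRST(S)={a,b,c}  FIRST(A)={a}  FIRST(B)={b}  FIRST(C)={a,b}
round 2: (stable)
  FIRST(S)={a,b,c}  FIRST(A)={a}  FIRST(B)={b}  FIRST(C)={a,b}

FIRST(S) = ["a", "b", "c"]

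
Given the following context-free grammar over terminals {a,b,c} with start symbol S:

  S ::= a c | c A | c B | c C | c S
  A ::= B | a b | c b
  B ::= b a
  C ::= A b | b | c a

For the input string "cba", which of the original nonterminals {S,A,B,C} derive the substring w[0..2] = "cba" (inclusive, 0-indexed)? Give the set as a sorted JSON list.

CNF form of G:
  S -> T0 T2 | T2 A | T2 B | T2 C | T2 S
  A -> T0 T1 | T1 T0 | T2 T1
  B -> T1 T0
  C -> A T1 | T2 T0 | b
  T0 -> a
  T1 -> b
  T2 -> c

Fill CYK table bottom-up — only the sub-triangle for w[0..2]:
  cell(0,0) c: {T2}  orig:{}
  cell(1,1) b: {C,T1}  orig:{C}
  cell(2,2) a: {T0}  orig:{}
  cell(0,1) cb: {A,S}
  cell(1,2) ba: {A,B}
  cell(0,2) cba: {S}

Original NTs in T[0,2] deriving "cba": ["S"]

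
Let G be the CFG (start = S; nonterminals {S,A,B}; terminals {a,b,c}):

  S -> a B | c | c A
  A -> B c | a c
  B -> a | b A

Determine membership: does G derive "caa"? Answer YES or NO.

Convert to CNF:
  S -> T0 A | T1 B | c
  A -> B T0 | T1 T0
  B -> T2 A | a
  T0 -> c
  T1 -> a
  T2 -> b

CYK fill:
  [0..0]={S,T0}  "c"  orig:{S}
  [1..1]={B,T1}  "a"  orig:{B}
  [2..2]={B,T1}  "a"  orig:{B}
  [0..1]=∅  "ca"
  [1..2]={S}  "aa"
  [0..2]=∅  "caa"

S ∉ T[0,2] ⇒ NO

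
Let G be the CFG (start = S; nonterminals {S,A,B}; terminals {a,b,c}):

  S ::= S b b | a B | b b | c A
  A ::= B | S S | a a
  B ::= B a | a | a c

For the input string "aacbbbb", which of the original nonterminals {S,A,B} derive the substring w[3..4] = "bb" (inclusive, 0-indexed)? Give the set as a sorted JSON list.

Convert to CNF:
  S -> S X3 | T0 B | T1 A | T2 T2
  A -> B T0 | S S | T0 T0 | T0 T1 | a
  B -> B T0 | T0 T1 | a
  T0 -> a
  T1 -> c
  T2 -> b
  X3 -> T2 T2

Fill CYK table bottom-up — only the sub-triangle for w[3..4]:
  cell(3,3) b: {T2}  orig:{}
  cell(4,4) b: {T2}  orig:{}
  cell(3,4) bb: {S,X3}  orig:{S}

Original NTs in T[3,4] deriving "bb": ["S"]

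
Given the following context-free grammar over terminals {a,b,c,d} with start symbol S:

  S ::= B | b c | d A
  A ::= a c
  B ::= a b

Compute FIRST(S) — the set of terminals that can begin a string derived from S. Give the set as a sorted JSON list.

FIRST iteration:
iter 1:
  A via A→a c: +{a}
  B via B→a b: +{a}
  S via S→B: +{a}
  S via S→b c: +{b}
  S via S→d A: +{d}
  FIRST(S)={a,b,d}  FIRST(A)={a}  FIRST(B)={a}
iter 2: done
  FIRST(S)={a,b,d}  FIRST(A)={a}  FIRST(B)={a}

FIRST(S) = ["a", "b", "d"]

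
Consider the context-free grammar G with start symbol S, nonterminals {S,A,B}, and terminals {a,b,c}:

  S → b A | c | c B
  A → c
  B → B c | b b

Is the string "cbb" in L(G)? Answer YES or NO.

CNF form of G:
  S -> T0 B | T1 A | c
  A -> c
  B -> B T0 | T1 T1
  T0 -> c
  T1 -> b

CYK fill:
  T[0,0] 'c' = {A,S,T0}  orig:{A,S}
  T[1,1] 'b' = {T1}  orig:{}
  T[2,2] 'b' = {T1}  orig:{}
  T[0,1] 'cb' = ∅
  T[1,2] 'bb' = {B}
  T[0,2] 'cbb' = {S}

S ∈ T[0,2] ⇒ YES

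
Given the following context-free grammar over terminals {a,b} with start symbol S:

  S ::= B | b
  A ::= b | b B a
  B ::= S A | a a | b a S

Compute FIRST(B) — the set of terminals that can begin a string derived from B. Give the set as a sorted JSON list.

FIRST sets, iterate to fixpoint:
round 1:
  A via A→b: +{b}
  B via B→a a: +{a}
  B via B→b a S: +{b}
  S via S→B: +{a,b}
  S: {a,b}  A: {b}  B: {a,b}
round 2: done
  S: {a,b}  A: {b}  B: {a,b}

FIRST(B) = ["a", "b"]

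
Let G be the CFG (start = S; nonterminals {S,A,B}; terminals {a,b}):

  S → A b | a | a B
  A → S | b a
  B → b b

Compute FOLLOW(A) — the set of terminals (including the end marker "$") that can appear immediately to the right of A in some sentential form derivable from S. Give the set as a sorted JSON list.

FIRST sets, iterate to fixpoint:
round 1:
  A via A→b a: +{b}
  B via B→b b: +{b}
  S via S→A b: +{b}
  S via S→a: +{a}
  FIRST(S)={a,b}  FIRST(A)={b}  FIRST(B)={b}
round 2:
  A via A→S: +{a}
  FIRST(S)={a,b}  FIRST(A)={a,b}  FIRST(B)={b}
round 3: done
  FIRST(S)={a,b}  FIRST(A)={a,b}  FIRST(B)={b}

Compute FOLLOW by fixpoint:
FOLLOW(S) := {$}
pass 1:
  S→A b: FOLLOW(A) ⊇ FIRST(b) = {b}; new: +{b}
  S→a B: FOLLOW(B) ⊇ FOLLOW(S) ⊇ {$}; new: +{$}
  FOLLOW[S]={$}  FOLLOW[A]={b}  FOLLOW[B]={$}
pass 2:
  A→S: FOLLOW(S) ⊇ FOLLOW(A) ⊇ {b}; new: +{b}
  S→a B: FOLLOW(B) ⊇ FOLLOW(S) ⊇ {$,b}; new: +{b}
  FOLLOW[S]={$,b}  FOLLOW[A]={b}  FOLLOW[B]={$,b}
pass 3: (no change)
  FOLLOW[S]={$,b}  FOLLOW[A]={b}  FOLLOW[B]={$,b}

FOLLOW(A) = ["b"]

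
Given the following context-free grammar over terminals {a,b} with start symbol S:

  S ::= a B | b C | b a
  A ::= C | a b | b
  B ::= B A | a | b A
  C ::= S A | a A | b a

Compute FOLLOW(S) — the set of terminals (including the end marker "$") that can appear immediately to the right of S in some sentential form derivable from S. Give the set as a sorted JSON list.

FIRST sets, iterate to fixpoint:
[1]
  A via A→a b: +{a}
  A via A→b: +{b}
  B via B→a: +{a}
  B via B→b A: +{b}
  C via C→a A: +{a}
  C via C→b a: +{b}
  S via S→a B: +{a}
  S via S→b C: +{b}
  FIRST(S)={a,b}  FIRST(A)={a,b}  FIRST(B)={a,b}  FIRST(C)={a,b}
[2] done
  FIRST(S)={a,b}  FIRST(A)={a,b}  FIRST(B)={a,b}  FIRST(C)={a,b}

Compute FOLLOW by fixpoint:
seed FOLLOW(S) with $
round 1:
  B→B A: FOLLOW(B) ⊇ FIRST(A) = {a,b}; new: +{a,b}
  B→B A: FOLLOW(A) ⊇ FOLLOW(B) ⊇ {a,b}; new: +{a,b}
  C→S A: FOLLOW(S) ⊇ FIRST(A) = {a,b}; new: +{a,b}
  S→a B: FOLLOW(B) ⊇ FOLLOW(S) ⊇ {$,a,b}; new: +{$}
  S→b C: FOLLOW(C) ⊇ FOLLOW(S) ⊇ {$,a,b}; new: +{$,a,b}
  S: {$,a,b}  A: {a,b}  B: {$,a,b}  C: {$,a,b}
round 2:
  B→B A: FOLLOW(A) ⊇ FOLLOW(B) ⊇ {$,a,b}; new: +{$}
  S: {$,a,b}  A: {$,a,b}  B: {$,a,b}  C: {$,a,b}
round 3: (stable)
  S: {$,a,b}  A: {$,a,b}  B: {$,a,b}  C: {$,a,b}

FOLLOW(S) = ["$", "a", "b"]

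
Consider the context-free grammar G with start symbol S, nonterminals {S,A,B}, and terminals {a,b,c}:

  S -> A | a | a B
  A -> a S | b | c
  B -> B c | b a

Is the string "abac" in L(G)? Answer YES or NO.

Convert to CNF:
  S -> T0 B | T0 S | a | b | c
  A -> T0 S | b | c
  B -> B T1 | T2 T0
  T0 -> a
  T1 -> c
  T2 -> b

CYK table (by increasing span):
  cell(0,0) a: {S,T0}  orig:{S}
  cell(1,1) b: {A,S,T2}  orig:{A,S}
  cell(2,2) a: {S,T0}  orig:{S}
  cell(3,3) c: {A,S,T1}  orig:{A,S}
  cell(0,1) ab: {A,S}
  cell(1,2) ba: {B}
  cell(2,3) ac: {A,S}
  cell(0,2) aba: {S}
  cell(1,3) bac: {B}
  cell(0,3) abac: {S}

S ∈ T[0,3] ⇒ YES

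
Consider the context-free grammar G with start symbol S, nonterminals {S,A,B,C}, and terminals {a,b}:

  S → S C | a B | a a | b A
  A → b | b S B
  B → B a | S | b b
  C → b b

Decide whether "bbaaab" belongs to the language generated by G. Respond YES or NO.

Convert to CNF:
  S -> S C | T0 A | T1 B | T1 T1
  A -> T0 X2 | b
  B -> B T1 | S C | T0 A | T0 T0 | T1 B | T1 T1
  C -> T0 T0
  T0 -> b
  T1 -> a
  X2 -> S B

Fill CYK table bottom-up:
  [0..0]={A,T0}  "b"  orig:{A}
  [1..1]={A,T0}  "b"  orig:{A}
  [2..2]={T1}  "a"  orig:{}
  [3..3]={T1}  "a"  orig:{}
  [4..4]={T1}  "a"  orig:{}
  [5..5]={A,T0}  "b"  orig:{A}
  [0..1]={B,C,S}  "bb"
  [1..2]=∅  "ba"
  [2..3]={B,S}  "aa"
  [3..4]={B,S}  "aa"
  [4..5]=∅  "ab"
  [0..2]={B}  "bba"
  [1..3]=∅  "baa"
  [2..4]={B,S}  "aaa"
  [3..5]=∅  "aab"
  [0..3]={B,X2}  "bbaa"  orig:{B}
  [1..4]=∅  "baaa"
  [2..5]=∅  "aaab"
  [0..4]={B,X2}  "bbaaa"  orig:{B}
  [1..5]=∅  "baaab"
  [0..5]=∅  "bbaaab"

S ∉ T[0,5] ⇒ NO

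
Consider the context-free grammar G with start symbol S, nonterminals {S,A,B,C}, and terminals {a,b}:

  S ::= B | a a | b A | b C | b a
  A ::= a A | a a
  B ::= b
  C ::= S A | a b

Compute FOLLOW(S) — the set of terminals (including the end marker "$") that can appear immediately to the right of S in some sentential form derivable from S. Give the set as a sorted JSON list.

FIRST sets, iterate to fixpoint:
round 1:
  A via A→a A: +{a}
  B via B→b: +{b}
  C via C→a b: +{a}
  S via S→B: +{b}
  S via S→a a: +{a}
  S: {a,b}  A: {a}  B: {b}  C: {a}
round 2:
  C via C→S A: +{b}
  S: {a,b}  A: {a}  B: {b}  C: {a,b}
round 3: — fixpoint
  S: {a,b}  A: {a}  B: {b}  C: {a,b}

FOLLOW iteration:
initialize: $ ∈ FOLLOW(S)
round 1:
  C→S A: FOLLOW(S) ⊇ FIRST(A) = {a}; new: +{a}
  S→B: FOLLOW(B) ⊇ FOLLOW(S) ⊇ {$,a}; new: +{$,a}
  S→b A: FOLLOW(A) ⊇ FOLLOW(S) ⊇ {$,a}; new: +{$,a}
  S→b C: FOLLOW(C) ⊇ FOLLOW(S) ⊇ {$,a}; new: +{$,a}
  FOLLOW[S]={$,a}  FOLLOW[A]={$,a}  FOLLOW[B]={$,a}  FOLLOW[C]={$,a}
round 2: (stable)
  FOLLOW[S]={$,a}  FOLLOW[A]={$,a}  FOLLOW[B]={$,a}  FOLLOW[C]={$,a}

FOLLOW(S) = ["$", "a"]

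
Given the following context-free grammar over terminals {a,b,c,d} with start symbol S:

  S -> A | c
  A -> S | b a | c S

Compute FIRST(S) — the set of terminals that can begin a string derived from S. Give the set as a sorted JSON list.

FIRST sets, iterate to fixpoint:
[1]
  A via A→b a: +{b}
  A via A→c S: +{c}
  S via S→A: +{b,c}
  FIRST[S]={b,c}  FIRST[A]={b,c}
[2] done
  FIRST[S]={b,c}  FIRST[A]={b,c}

FIRST(S) = ["b", "c"]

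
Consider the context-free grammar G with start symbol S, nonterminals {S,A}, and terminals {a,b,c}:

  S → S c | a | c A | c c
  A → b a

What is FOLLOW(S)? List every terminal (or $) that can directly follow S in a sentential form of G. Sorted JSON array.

FIRST iteration:
[1]
  A via A→b a: +{b}
  S via S→a: +{a}
  S via S→c A: +{c}
  FIRST(S)={a,c}  FIRST(A)={b}
[2] done
  FIRST(S)={a,c}  FIRST(A)={b}

Compute FOLLOW by fixpoint:
initialize: $ ∈ FOLLOW(S)
round 1:
  S→S c: FOLLOW(S) ⊇ FIRST(c) = {c}; new: +{c}
  S→c A: FOLLOW(A) ⊇ FOLLOW(S) ⊇ {$,c}; new: +{$,c}
  S: {$,c}  A: {$,c}
round 2: (no change)
  S: {$,c}  A: {$,c}

FOLLOW(S) = ["$", "c"]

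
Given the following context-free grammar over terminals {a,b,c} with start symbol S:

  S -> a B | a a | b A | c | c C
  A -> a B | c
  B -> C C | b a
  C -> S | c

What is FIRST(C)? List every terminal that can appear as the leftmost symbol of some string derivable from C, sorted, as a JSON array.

FIRST sets, iterate to fixpoint:
iter 1:
  A via A→a B: +{a}
  A via A→c: +{c}
  B via B→b a: +{b}
  C via C→c: +{c}
  S via S→a B: +{a}
  S via S→b A: +{b}
  S via S→c: +{c}
  FIRST[S]={a,b,c}  FIRST[A]={a,c}  FIRST[B]={b}  FIRST[C]={c}
iter 2:
  B via B→C C: +{c}
  C via C→S: +{a,b}
  FIRST[S]={a,b,c}  FIRST[A]={a,c}  FIRST[B]={b,c}  FIRST[C]={a,b,c}
iter 3:
  B via B→C C: +{a}
  FIRST[S]={a,b,c}  FIRST[A]={a,c}  FIRST[B]={a,b,c}  FIRST[C]={a,b,c}
iter 4: done
  FIRST[S]={a,b,c}  FIRST[A]={a,c}  FIRST[B]={a,b,c}  FIRST[C]={a,b,c}

FIRST(C) = ["a", "b", "c"]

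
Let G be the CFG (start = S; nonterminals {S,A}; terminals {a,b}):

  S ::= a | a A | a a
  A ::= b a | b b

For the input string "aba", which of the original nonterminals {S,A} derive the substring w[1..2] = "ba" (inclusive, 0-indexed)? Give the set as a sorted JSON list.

Convert to CNF:
  S -> T1 A | T1 T1 | a
  A -> T0 T0 | T0 T1
  T0 -> b
  T1 -> a

CYK table (by increasing span), restricted to cells inside w[1..2]:
  [1..1]={T0}  "b"  orig:{}
  [2..2]={S,T1}  "a"  orig:{S}
  [1..2]={A}  "ba"

Original NTs in T[1,2] deriving "ba": ["A"]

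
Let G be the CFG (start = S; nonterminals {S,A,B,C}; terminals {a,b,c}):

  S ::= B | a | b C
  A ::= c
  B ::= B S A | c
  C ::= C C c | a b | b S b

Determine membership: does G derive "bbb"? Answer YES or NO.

CNF form of G:
  S -> B X6 | T2 C | a | c
  A -> c
  B -> B X3 | c
  C -> C X4 | T1 T2 | T2 X5
  T0 -> c
  T1 -> a
  T2 -> b
  X3 -> S A
  X4 -> C T0
  X5 -> S T2
  X6 -> S A

Fill CYK table bottom-up:
  cell(0,0) b: {T2}  orig:{}
  cell(1,1) b: {T2}  orig:{}
  cell(2,2) b: {T2}  orig:{}
  cell(0,1) bb: ∅
  cell(1,2) bb: ∅
  cell(0,2) bbb: ∅

S ∉ T[0,2] ⇒ NO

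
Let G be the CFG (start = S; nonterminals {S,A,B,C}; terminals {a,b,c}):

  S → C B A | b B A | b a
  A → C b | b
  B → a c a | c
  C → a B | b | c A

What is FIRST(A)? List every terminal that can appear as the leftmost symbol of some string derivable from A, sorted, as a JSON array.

Compute FIRST by fixpoint:
round 1:
  A via A→b: +{b}
  B via B→a c a: +{a}
  B via B→c: +{c}
  C via C→a B: +{a}
  C via C→b: +{b}
  C via C→c A: +{c}
  S via S→C B A: +{a,b,c}
  S: {a,b,c}  A: {b}  B: {a,c}  C: {a,b,c}
round 2:
  A via A→C b: +{a,c}
  S: {a,b,c}  A: {a,b,c}  B: {a,c}  C: {a,b,c}
round 3: — fixpoint
  S: {a,b,c}  A: {a,b,c}  B: {a,c}  C: {a,b,c}

FIRST(A) = ["a", "b", "c"]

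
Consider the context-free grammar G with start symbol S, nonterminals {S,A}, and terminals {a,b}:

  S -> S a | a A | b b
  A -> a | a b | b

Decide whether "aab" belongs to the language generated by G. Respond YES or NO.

Convert to CNF:
  S -> S T0 | T0 A | T1 T1
  A -> T0 T1 | a | b
  T0 -> a
  T1 -> b

CYK fill:
  T[0,0] 'a' = {A,T0}  orig:{A}
  T[1,1] 'a' = {A,T0}  orig:{A}
  T[2,2] 'b' = {A,T1}  orig:{A}
  T[0,1] 'aa' = {S}
  T[1,2] 'ab' = {A,S}
  T[0,2] 'aab' = {S}

S ∈ T[0,2] ⇒ YES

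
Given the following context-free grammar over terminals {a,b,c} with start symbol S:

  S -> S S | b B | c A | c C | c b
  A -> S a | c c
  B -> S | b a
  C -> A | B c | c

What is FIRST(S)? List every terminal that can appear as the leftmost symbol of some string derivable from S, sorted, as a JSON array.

FIRST iteration:
iter 1:
  A via A→c c: +{c}
  B via B→b a: +{b}
  C via C→A: +{c}
  C via C→B c: +{b}
  S via S→b B: +{b}
  S via S→c A: +{c}
  FIRST[S]={b,c}  FIRST[A]={c}  FIRST[B]={b}  FIRST[C]={b,c}
iter 2:
  A via A→S a: +{b}
  B via B→S: +{c}
  FIRST[S]={b,c}  FIRST[A]={b,c}  FIRST[B]={b,c}  FIRST[C]={b,c}
iter 3: (stable)
  FIRST[S]={b,c}  FIRST[A]={b,c}  FIRST[B]={b,c}  FIRST[C]={b,c}

FIRST(S) = ["b", "c"]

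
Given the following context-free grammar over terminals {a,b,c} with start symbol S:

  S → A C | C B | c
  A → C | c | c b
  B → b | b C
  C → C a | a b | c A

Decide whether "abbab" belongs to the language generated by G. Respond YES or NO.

Convert to CNF:
  S -> A C | C B | c
  A -> C T0 | T0 T1 | T2 A | T2 T1 | c
  B -> T1 C | b
  C -> C T0 | T0 T1 | T2 A
  T0 -> a
  T1 -> b
  T2 -> c

CYK table (by increasing span):
  [0..0]={T0}  "a"  orig:{}
  [1..1]={B,T1}  "b"  orig:{B}
  [2..2]={B,T1}  "b"  orig:{B}
  [3..3]={T0}  "a"  orig:{}
  [4..4]={B,T1}  "b"  orig:{B}
  [0..1]={A,C}  "ab"
  [1..2]=∅  "bb"
  [2..3]=∅  "ba"
  [3..4]={A,C}  "ab"
  [0..2]={S}  "abb"
  [1..3]=∅  "bba"
  [2..4]={B}  "bab"
  [0..3]=∅  "abba"
  [1..4]=∅  "bbab"
  [0..4]={S}  "abbab"

S ∈ T[0,4] ⇒ YES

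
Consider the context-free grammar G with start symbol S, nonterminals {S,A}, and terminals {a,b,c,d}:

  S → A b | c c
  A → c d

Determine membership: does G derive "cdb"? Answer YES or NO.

CNF form of G:
  S -> A T2 | T0 T0
  A -> T0 T1
  T0 -> c
  T1 -> d
  T2 -> b

CYK table (by increasing span):
  [0..0]={T0}  "c"  orig:{}
  [1..1]={T1}  "d"  orig:{}
  [2..2]={T2}  "b"  orig:{}
  [0..1]={A}  "cd"
  [1..2]=∅  "db"
  [0..2]={S}  "cdb"

S ∈ T[0,2] ⇒ YES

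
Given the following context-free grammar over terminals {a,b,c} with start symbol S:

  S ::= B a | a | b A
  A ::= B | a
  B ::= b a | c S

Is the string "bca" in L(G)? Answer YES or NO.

Convert to CNF:
  S -> B T1 | T0 A | a
  A -> T0 T1 | T2 S | a
  B -> T0 T1 | T2 S
  T0 -> b
  T1 -> a
  T2 -> c

CYK fill:
  [0..0]={T0}  "b"  orig:{}
  [1..1]={T2}  "c"  orig:{}
  [2..2]={A,S,T1}  "a"  orig:{A,S}
  [0..1]=∅  "bc"
  [1..2]={A,B}  "ca"
  [0..2]={S}  "bca"

S ∈ T[0,2] ⇒ YES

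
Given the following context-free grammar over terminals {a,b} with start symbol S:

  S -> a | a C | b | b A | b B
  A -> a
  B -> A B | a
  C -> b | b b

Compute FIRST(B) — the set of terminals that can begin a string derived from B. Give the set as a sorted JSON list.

FIRST iteration:
pass 1:
  A via A→a: +{a}
  B via B→A B: +{a}
  C via C→b: +{b}
  S via S→a: +{a}
  S via S→b: +{b}
  FIRST(S)={a,b}  FIRST(A)={a}  FIRST(B)={a}  FIRST(C)={b}
pass 2: (no change)
  FIRST(S)={a,b}  FIRST(A)={a}  FIRST(B)={a}  FIRST(C)={b}

FIRST(B) = ["a"]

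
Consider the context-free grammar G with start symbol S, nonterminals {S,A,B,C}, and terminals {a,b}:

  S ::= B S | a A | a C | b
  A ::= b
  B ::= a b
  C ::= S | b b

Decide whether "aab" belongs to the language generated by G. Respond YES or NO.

CNF form of G:
  S -> B S | T0 A | T0 C | b
  A -> b
  B -> T0 T1
  C -> B S | T0 A | T0 C | T1 T1 | b
  T0 -> a
  T1 -> b

Fill CYK table bottom-up:
  cell(0,0) a: {T0}  orig:{}
  cell(1,1) a: {T0}  orig:{}
  cell(2,2) b: {A,C,S,T1}  orig:{A,C,S}
  cell(0,1) aa: ∅
  cell(1,2) ab: {B,C,S}
  cell(0,2) aab: {C,S}

S ∈ T[0,2] ⇒ YES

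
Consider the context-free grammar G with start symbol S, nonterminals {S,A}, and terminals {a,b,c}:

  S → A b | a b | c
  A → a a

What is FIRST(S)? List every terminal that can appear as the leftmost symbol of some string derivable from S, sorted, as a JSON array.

Compute FIRST by fixpoint:
iter 1:
  A via A→a a: +{a}
  S via S→A b: +{a}
  S via S→c: +{c}
  S: {a,c}  A: {a}
iter 2: done
  S: {a,c}  A: {a}

FIRST(S) = ["a", "c"]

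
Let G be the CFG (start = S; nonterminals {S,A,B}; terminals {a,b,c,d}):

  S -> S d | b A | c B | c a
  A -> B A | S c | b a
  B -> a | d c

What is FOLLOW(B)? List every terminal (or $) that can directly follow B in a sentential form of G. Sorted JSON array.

Compute FIRST by fixpoint:
[1]
  A via A→b a: +{b}
  B via B→a: +{a}
  B via B→d c: +{d}
  S via S→b A: +{b}
  S via S→c B: +{c}
  S: {b,c}  A: {b}  B: {a,d}
[2]
  A via A→B A: +{a,d}
  A via A→S c: +{c}
  S: {b,c}  A: {a,b,c,d}  B: {a,d}
[3] (no change)
  S: {b,c}  A: {a,b,c,d}  B: {a,d}

FOLLOW iteration:
FOLLOW(S) := {$}
iter 1:
  A→B A: FOLLOW(B) ⊇ FIRST(A) = {a,b,c,d}; new: +{a,b,c,d}
  A→S c: FOLLOW(S) ⊇ FIRST(c) = {c}; new: +{c}
  S→S d: FOLLOW(S) ⊇ FIRST(d) = {d}; new: +{d}
  S→b A: FOLLOW(A) ⊇ FOLLOW(S) ⊇ {$,c,d}; new: +{$,c,d}
  S→c B: FOLLOW(B) ⊇ FOLLOW(S) ⊇ {$,c,d}; new: +{$}
  FOLLOW(S)={$,c,d}  FOLLOW(A)={$,c,d}  FOLLOW(B)={$,a,b,c,d}
iter 2: — fixpoint
  FOLLOW(S)={$,c,d}  FOLLOW(A)={$,c,d}  FOLLOW(B)={$,a,b,c,d}

FOLLOW(B) = ["$", "a", "b", "c", "d"]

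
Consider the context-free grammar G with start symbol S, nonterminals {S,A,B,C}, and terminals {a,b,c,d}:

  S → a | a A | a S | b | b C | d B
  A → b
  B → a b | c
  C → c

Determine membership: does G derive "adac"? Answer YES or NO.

CNF form of G:
  S -> T0 A | T0 S | T1 C | T2 B | a | b
  A -> b
  B -> T0 T1 | c
  C -> c
  T0 -> a
  T1 -> b
  T2 -> d

Fill CYK table bottom-up:
  T[0,0] 'a' = {S,T0}  orig:{S}
  T[1,1] 'd' = {T2}  orig:{}
  T[2,2] 'a' = {S,T0}  orig:{S}
  T[3,3] 'c' = {B,C}
  T[0,1] 'ad' = ∅
  T[1,2] 'da' = ∅
  T[2,3] 'ac' = ∅
  T[0,2] 'ada' = ∅
  T[1,3] 'dac' = ∅
  T[0,3] 'adac' = ∅

S ∉ T[0,3] ⇒ NO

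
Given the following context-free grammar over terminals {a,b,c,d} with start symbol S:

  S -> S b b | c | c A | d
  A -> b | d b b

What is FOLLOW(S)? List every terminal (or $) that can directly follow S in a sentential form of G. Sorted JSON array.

FIRST iteration:
round 1:
  A via A→b: +{b}
  A via A→d b b: +{d}
  S via S→c: +{c}
  S via S→d: +{d}
  FIRST(S)={c,d}  FIRST(A)={b,d}
round 2: (stable)
  FIRST(S)={c,d}  FIRST(A)={b,d}

FOLLOW sets:
FOLLOW(S) := {$}
round 1:
  S→S b b: FOLLOW(S) ⊇ FIRST(b) = {b}; new: +{b}
  S→c A: FOLLOW(A) ⊇ FOLLOW(S) ⊇ {$,b}; new: +{$,b}
  FOLLOW(S)={$,b}  FOLLOW(A)={$,b}
round 2: (stable)
  FOLLOW(S)={$,b}  FOLLOW(A)={$,b}

FOLLOW(S) = ["$", "b"]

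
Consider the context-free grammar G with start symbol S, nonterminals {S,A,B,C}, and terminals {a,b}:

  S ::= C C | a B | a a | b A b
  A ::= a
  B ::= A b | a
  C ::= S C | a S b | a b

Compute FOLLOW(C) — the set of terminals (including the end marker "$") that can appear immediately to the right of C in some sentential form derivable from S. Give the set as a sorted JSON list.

Compute FIRST by fixpoint:
iter 1:
  A via A→a: +{a}
  B via B→A b: +{a}
  C via C→a S b: +{a}
  S via S→C C: +{a}
  S via S→b A b: +{b}
  FIRST[S]={a,b}  FIRST[A]={a}  FIRST[B]={a}  FIRST[C]={a}
iter 2:
  C via C→S C: +{b}
  FIRST[S]={a,b}  FIRST[A]={a}  FIRST[B]={a}  FIRST[C]={a,b}
iter 3: (no change)
  FIRST[S]={a,b}  FIRST[A]={a}  FIRST[B]={a}  FIRST[C]={a,b}

Compute FOLLOW by fixpoint:
FOLLOW(S) := {$}
pass 1:
  B→A b: FOLLOW(A) ⊇ FIRST(b) = {b}; new: +{b}
  C→S C: FOLLOW(S) ⊇ FIRST(C) = {a,b}; new: +{a,b}
  S→C C: FOLLOW(C) ⊇ FIRST(C) = {a,b}; new: +{a,b}
  S→C C: FOLLOW(C) ⊇ FOLLOW(S) ⊇ {$,a,b}; new: +{$}
  S→a B: FOLLOW(B) ⊇ FOLLOW(S) ⊇ {$,a,b}; new: +{$,a,b}
  S: {$,a,b}  A: {b}  B: {$,a,b}  C: {$,a,b}
pass 2: — fixpoint
  S: {$,a,b}  A: {b}  B: {$,a,b}  C: {$,a,b}

FOLLOW(C) = ["$", "a", "b"]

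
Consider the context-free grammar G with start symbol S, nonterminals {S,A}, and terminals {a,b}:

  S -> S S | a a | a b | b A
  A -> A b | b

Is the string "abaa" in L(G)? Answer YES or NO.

CNF form of G:
  S -> S S | T0 A | T1 T0 | T1 T1
  A -> A T0 | b
  T0 -> b
  T1 -> a

Fill CYK table bottom-up:
  [0..0]={T1}  "a"  orig:{}
  [1..1]={A,T0}  "b"  orig:{A}
  [2..2]={T1}  "a"  orig:{}
  [3..3]={T1}  "a"  orig:{}
  [0..1]={S}  "ab"
  [1..2]=∅  "ba"
  [2..3]={S}  "aa"
  [0..2]=∅  "aba"
  [1..3]=∅  "baa"
  [0..3]={S}  "abaa"

S ∈ T[0,3] ⇒ YES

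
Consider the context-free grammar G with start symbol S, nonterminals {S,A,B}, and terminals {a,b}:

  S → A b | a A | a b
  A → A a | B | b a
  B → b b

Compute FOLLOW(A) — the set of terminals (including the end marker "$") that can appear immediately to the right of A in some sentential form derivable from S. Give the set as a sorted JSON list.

Compute FIRST by fixpoint:
iter 1:
  A via A→b a: +{b}
  B via B→b b: +{b}
  S via S→A b: +{b}
  S via S→a A: +{a}
  S: {a,b}  A: {b}  B: {b}
iter 2: — fixpoint
  S: {a,b}  A: {b}  B: {b}

FOLLOW sets:
seed FOLLOW(S) with $
[1]
  A→A a: FOLLOW(A) ⊇ FIRST(a) = {a}; new: +{a}
  A→B: FOLLOW(B) ⊇ FOLLOW(A) ⊇ {a}; new: +{a}
  S→A b: FOLLOW(A) ⊇ FIRST(b) = {b}; new: +{b}
  S→a A: FOLLOW(A) ⊇ FOLLOW(S) ⊇ {$}; new: +{$}
  FOLLOW(S)={$}  FOLLOW(A)={$,a,b}  FOLLOW(B)={a}
[2]
  A→B: FOLLOW(B) ⊇ FOLLOW(A) ⊇ {$,a,b}; new: +{$,b}
  FOLLOW(S)={$}  FOLLOW(A)={$,a,b}  FOLLOW(B)={$,a,b}
[3] (no change)
  FOLLOW(S)={$}  FOLLOW(A)={$,a,b}  FOLLOW(B)={$,a,b}

FOLLOW(A) = ["$", "a", "b"]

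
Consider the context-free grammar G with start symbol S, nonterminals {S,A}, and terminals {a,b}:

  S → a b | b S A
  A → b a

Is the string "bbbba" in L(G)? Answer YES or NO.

CNF form of G:
  S -> T0 X2 | T1 T0
  A -> T0 T1
  T0 -> b
  T1 -> a
  X2 -> S A

CYK fill:
  T[0,0] 'b' = {T0}  orig:{}
  T[1,1] 'b' = {T0}  orig:{}
  T[2,2] 'b' = {T0}  orig:{}
  T[3,3] 'b' = {T0}  orig:{}
  T[4,4] 'a' = {T1}  orig:{}
  T[0,1] 'bb' = ∅
  T[1,2] 'bb' = ∅
  T[2,3] 'bb' = ∅
  T[3,4] 'ba' = {A}
  T[0,2] 'bbb' = ∅
  T[1,3] 'bbb' = ∅
  T[2,4] 'bba' = ∅
  T[0,3] 'bbbb' = ∅
  T[1,4] 'bbba' = ∅
  T[0,4] 'bbbba' = ∅

S ∉ T[0,4] ⇒ NO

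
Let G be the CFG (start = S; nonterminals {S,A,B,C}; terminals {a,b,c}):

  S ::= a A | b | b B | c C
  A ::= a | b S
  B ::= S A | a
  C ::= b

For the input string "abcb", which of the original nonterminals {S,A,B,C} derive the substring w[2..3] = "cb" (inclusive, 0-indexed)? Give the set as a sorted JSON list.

Convert to CNF:
  S -> T0 B | T1 A | T2 C | b
  A -> T0 S | a
  B -> S A | a
  C -> b
  T0 -> b
  T1 -> a
  T2 -> c

CYK fill (cells [i..j] with 2 ≤ i ≤ j ≤ 3 only):
  [2..2]={T2}  "c"  orig:{}
  [3..3]={C,S,T0}  "b"  orig:{C,S}
  [2..3]={S}  "cb"

Original NTs in T[2,3] deriving "cb": ["S"]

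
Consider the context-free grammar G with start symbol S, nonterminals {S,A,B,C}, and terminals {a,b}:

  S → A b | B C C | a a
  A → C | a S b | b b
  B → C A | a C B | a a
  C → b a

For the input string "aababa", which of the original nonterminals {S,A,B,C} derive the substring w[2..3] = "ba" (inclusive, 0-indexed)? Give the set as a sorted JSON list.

Convert to CNF:
  S -> A T1 | B X4 | T0 T0
  A -> T0 X2 | T1 T0 | T1 T1
  B -> C A | T0 T0 | T0 X3
  C -> T1 T0
  T0 -> a
  T1 -> b
  X2 -> S T1
  X3 -> C B
  X4 -> C C

CYK fill, restricted to cells inside w[2..3]:
  cell(2,2) b: {T1}  orig:{}
  cell(3,3) a: {T0}  orig:{}
  cell(2,3) ba: {A,C}

Original NTs in T[2,3] deriving "ba": ["A", "C"]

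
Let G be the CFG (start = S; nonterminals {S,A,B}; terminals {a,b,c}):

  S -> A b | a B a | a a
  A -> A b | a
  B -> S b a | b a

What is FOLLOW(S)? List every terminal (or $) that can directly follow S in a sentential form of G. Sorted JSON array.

Compute FIRST by fixpoint:
[1]
  A via A→a: +{a}
  B via B→b a: +{b}
  S via S→A b: +{a}
  FIRST[S]={a}  FIRST[A]={a}  FIRST[B]={b}
[2]
  B via B→S b a: +{a}
  FIRST[S]={a}  FIRST[A]={a}  FIRST[B]={a,b}
[3] (no change)
  FIRST[S]={a}  FIRST[A]={a}  FIRST[B]={a,b}

FOLLOW sets:
FOLLOW(S) := {$}
iter 1:
  A→A b: FOLLOW(A) ⊇ FIRST(b) = {b}; new: +{b}
  B→S b a: FOLLOW(S) ⊇ FIRST(b) = {b}; new: +{b}
  S→a B a: FOLLOW(B) ⊇ FIRST(a) = {a}; new: +{a}
  FOLLOW[S]={$,b}  FOLLOW[A]={b}  FOLLOW[B]={a}
iter 2: done
  FOLLOW[S]={$,b}  FOLLOW[A]={b}  FOLLOW[B]={a}

FOLLOW(S) = ["$", "b"]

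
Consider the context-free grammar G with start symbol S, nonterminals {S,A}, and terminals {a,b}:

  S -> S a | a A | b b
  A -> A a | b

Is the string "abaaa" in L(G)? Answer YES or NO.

CNF form of G:
  S -> S T0 | T0 A | T1 T1
  A -> A T0 | b
  T0 -> a
  T1 -> b

CYK table (by increasing span):
  [0..0]={T0}  "a"  orig:{}
  [1..1]={A,T1}  "b"  orig:{A}
  [2..2]={T0}  "a"  orig:{}
  [3..3]={T0}  "a"  orig:{}
  [4..4]={T0}  "a"  orig:{}
  [0..1]={S}  "ab"
  [1..2]={A}  "ba"
  [2..3]=∅  "aa"
  [3..4]=∅  "aa"
  [0..2]={S}  "aba"
  [1..3]={A}  "baa"
  [2..4]=∅  "aaa"
  [0..3]={S}  "abaa"
  [1..4]={A}  "baaa"
  [0..4]={S}  "abaaa"

S ∈ T[0,4] ⇒ YES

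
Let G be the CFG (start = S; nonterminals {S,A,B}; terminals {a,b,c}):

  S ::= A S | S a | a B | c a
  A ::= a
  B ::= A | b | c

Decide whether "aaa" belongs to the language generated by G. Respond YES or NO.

CNF form of G:
  S -> A S | S T0 | T0 B | T1 T0
  A -> a
  B -> a | b | c
  T0 -> a
  T1 -> c

CYK table (by increasing span):
  cell(0,0) a: {A,B,T0}  orig:{A,B}
  cell(1,1) a: {A,B,T0}  orig:{A,B}
  cell(2,2) a: {A,B,T0}  orig:{A,B}
  cell(0,1) aa: {S}
  cell(1,2) aa: {S}
  cell(0,2) aaa: {S}

S ∈ T[0,2] ⇒ YES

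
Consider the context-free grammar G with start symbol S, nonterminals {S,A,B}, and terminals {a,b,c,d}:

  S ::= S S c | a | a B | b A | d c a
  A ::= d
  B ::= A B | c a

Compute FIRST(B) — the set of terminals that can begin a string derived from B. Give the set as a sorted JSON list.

FIRST sets, iterate to fixpoint:
iter 1:
  A via A→d: +{d}
  B via B→A B: +{d}
  B via B→c a: +{c}
  S via S→a: +{a}
  S via S→b A: +{b}
  S via S→d c a: +{d}
  FIRST(S)={a,b,d}  FIRST(A)={d}  FIRST(B)={c,d}
iter 2: — fixpoint
  FIRST(S)={a,b,d}  FIRST(A)={d}  FIRST(B)={c,d}

FIRST(B) = ["c", "d"]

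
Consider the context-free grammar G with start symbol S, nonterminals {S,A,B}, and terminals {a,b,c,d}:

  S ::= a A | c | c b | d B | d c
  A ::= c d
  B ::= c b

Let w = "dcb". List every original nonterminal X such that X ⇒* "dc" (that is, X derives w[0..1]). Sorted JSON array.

Convert to CNF:
  S -> T0 T2 | T1 B | T1 T0 | T3 A | c
  A -> T0 T1
  B -> T0 T2
  T0 -> c
  T1 -> d
  T2 -> b
  T3 -> a

CYK fill, restricted to cells inside w[0..1]:
  T[0,0] 'd' = {T1}  orig:{}
  T[1,1] 'c' = {S,T0}  orig:{S}
  T[0,1] 'dc' = {S}

Original NTs in T[0,1] deriving "dc": ["S"]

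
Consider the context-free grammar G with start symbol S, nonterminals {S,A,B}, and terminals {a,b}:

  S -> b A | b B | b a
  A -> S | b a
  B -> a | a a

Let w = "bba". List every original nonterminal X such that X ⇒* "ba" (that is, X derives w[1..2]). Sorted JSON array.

Convert to CNF:
  S -> T0 A | T0 B | T0 T1
  A -> T0 A | T0 B | T0 T1
  B -> T1 T1 | a
  T0 -> b
  T1 -> a

CYK fill — only the sub-triangle for w[1..2]:
  [1..1]={T0}  "b"  orig:{}
  [2..2]={B,T1}  "a"  orig:{B}
  [1..2]={A,S}  "ba"

Original NTs in T[1,2] deriving "ba": ["A", "S"]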